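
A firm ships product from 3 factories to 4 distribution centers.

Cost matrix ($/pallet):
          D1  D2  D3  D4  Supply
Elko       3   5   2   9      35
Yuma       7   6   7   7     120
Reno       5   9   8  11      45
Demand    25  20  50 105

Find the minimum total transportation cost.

1185

A cheapest plan:
  Elko–D3: 35 × $2 = $70
  Yuma–D2: 15 × $6 = $90
  Yuma–D4: 105 × $7 = $735
  Reno–D1: 25 × $5 = $125
  Reno–D2: 5 × $9 = $45
  Reno–D3: 15 × $8 = $120
Total = 70 + 90 + 735 + 125 + 45 + 120 = $1185.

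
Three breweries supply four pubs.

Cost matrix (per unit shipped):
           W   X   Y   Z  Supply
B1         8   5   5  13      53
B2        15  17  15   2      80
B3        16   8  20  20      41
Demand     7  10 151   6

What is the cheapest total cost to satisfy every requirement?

2059

One minimum-cost allocation:
  B1–Y: 53 × 5 = 265
  B2–Y: 74 × 15 = 1110
  B2–Z: 6 × 2 = 12
  B3–W: 7 × 16 = 112
  B3–X: 10 × 8 = 80
  B3–Y: 24 × 20 = 480
Total = 265 + 1110 + 12 + 112 + 80 + 480 = 2059.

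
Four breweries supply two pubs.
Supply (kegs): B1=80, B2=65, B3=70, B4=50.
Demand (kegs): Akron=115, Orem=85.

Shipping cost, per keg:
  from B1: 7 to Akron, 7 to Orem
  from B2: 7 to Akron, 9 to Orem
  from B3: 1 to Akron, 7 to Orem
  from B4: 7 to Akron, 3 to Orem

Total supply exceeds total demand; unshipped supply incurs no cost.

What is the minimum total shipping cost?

780

An optimal shipping plan:
  B1→Orem: 35 × 7 = 245
  B2→Akron: 45 × 7 = 315
  B3→Akron: 70 × 1 = 70
  B4→Orem: 50 × 3 = 150
Total = 245 + 315 + 70 + 150 = 780.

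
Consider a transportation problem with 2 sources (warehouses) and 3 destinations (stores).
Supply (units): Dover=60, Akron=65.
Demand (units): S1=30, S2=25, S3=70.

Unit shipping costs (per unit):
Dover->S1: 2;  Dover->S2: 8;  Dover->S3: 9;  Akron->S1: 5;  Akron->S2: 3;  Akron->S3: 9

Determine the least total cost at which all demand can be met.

765

A cheapest plan:
  Dover to S1: 30 units
  Dover to S3: 30 units
  Akron to S2: 25 units
  Akron to S3: 40 units
Total cost = 765.
(Supply check: Dover ships 60; Akron ships 65.)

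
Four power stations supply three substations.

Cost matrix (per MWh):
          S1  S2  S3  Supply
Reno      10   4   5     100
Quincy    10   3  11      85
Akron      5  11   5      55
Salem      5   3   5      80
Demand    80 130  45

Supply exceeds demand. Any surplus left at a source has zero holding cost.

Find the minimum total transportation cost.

An optimal shipping plan:
  Reno–S3: 35 × 5 = 175
  Quincy–S2: 85 × 3 = 255
  Akron–S1: 45 × 5 = 225
  Akron–S3: 10 × 5 = 50
  Salem–S1: 35 × 5 = 175
  Salem–S2: 45 × 3 = 135
Total = 175 + 255 + 225 + 50 + 175 + 135 = 1015.
(Supply check: Reno ships 35; Quincy ships 85; Akron ships 55; Salem ships 80.)

1015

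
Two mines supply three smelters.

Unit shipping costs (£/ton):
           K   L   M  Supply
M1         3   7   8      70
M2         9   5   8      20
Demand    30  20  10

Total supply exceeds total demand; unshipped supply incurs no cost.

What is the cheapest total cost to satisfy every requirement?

270

An optimal shipping plan:
  M1–K: 30 × £3 = £90
  M1–M: 10 × £8 = £80
  M2–L: 20 × £5 = £100
Total = 90 + 80 + 100 = £270.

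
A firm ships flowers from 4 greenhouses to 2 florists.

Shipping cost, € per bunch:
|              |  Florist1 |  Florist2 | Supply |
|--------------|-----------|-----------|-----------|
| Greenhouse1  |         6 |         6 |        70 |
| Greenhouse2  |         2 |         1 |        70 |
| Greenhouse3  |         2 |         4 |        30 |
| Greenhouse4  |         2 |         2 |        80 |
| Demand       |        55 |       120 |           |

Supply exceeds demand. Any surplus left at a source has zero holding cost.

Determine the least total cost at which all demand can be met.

A cheapest plan:
  Greenhouse2->Florist2: 70 × €1 = €70
  Greenhouse3->Florist1: 30 × €2 = €60
  Greenhouse4->Florist1: 25 × €2 = €50
  Greenhouse4->Florist2: 50 × €2 = €100
Total = 70 + 60 + 50 + 100 = €280.

280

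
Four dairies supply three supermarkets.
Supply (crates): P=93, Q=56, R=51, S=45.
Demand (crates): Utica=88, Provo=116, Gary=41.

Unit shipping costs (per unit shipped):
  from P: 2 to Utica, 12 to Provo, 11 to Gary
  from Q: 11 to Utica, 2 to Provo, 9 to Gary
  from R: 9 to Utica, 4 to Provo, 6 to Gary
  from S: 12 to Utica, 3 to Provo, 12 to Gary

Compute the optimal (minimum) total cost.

Optimal allocation:
  P->Utica: 88 crates
  P->Gary: 5 crates
  Q->Provo: 56 crates
  R->Provo: 15 crates
  R->Gary: 36 crates
  S->Provo: 45 crates
Total cost = 754.
(Supply check: P ships 93; Q ships 56; R ships 51; S ships 45.)

754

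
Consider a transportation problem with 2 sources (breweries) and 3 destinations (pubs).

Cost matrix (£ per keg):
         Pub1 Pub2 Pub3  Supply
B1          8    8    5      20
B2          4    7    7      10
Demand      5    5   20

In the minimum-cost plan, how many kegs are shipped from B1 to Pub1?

Optimal shipments:
  B1 to Pub3: 20 × £5 = £100
  B2 to Pub1: 5 × £4 = £20
  B2 to Pub2: 5 × £7 = £35
Total cost = £155.
The route B1→Pub1 is not used.

0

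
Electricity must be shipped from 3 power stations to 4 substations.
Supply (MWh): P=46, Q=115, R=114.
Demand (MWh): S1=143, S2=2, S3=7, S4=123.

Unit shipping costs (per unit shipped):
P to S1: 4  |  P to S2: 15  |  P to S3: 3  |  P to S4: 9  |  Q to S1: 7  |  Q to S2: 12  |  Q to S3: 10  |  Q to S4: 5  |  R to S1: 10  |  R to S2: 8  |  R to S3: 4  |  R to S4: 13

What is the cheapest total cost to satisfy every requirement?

1877

A cheapest plan:
  P–S1: 46 × 4 = 184
  Q–S4: 115 × 5 = 575
  R–S1: 97 × 10 = 970
  R–S2: 2 × 8 = 16
  R–S3: 7 × 4 = 28
  R–S4: 8 × 13 = 104
Total = 184 + 575 + 970 + 16 + 28 + 104 = 1877.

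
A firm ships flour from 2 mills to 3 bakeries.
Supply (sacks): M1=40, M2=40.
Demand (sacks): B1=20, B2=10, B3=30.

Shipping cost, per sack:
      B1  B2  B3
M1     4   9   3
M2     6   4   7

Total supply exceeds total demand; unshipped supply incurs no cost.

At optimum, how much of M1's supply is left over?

0

Minimum-cost shipments:
  M1–B1: 10 × 4 = 40
  M1–B3: 30 × 3 = 90
  M2–B1: 10 × 6 = 60
  M2–B2: 10 × 4 = 40
Total cost = 230.
M1 ships 40 of its 40, leaving 0.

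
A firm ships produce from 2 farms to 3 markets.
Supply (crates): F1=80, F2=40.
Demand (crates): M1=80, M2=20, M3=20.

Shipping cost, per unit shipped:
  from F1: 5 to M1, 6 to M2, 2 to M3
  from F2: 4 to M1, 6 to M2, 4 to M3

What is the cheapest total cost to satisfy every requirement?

One minimum-cost allocation:
  F1 to M1: 40 × 5 = 200
  F1 to M2: 20 × 6 = 120
  F1 to M3: 20 × 2 = 40
  F2 to M1: 40 × 4 = 160
Total = 200 + 120 + 40 + 160 = 520.
(Supply check: F1 ships 80; F2 ships 40.)

520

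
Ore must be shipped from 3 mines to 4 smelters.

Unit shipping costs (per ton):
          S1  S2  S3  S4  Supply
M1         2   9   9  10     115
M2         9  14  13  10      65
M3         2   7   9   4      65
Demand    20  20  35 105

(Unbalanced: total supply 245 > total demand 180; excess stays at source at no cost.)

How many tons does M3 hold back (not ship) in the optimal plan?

0

An optimal plan:
  M1–S1: 20 × 2 = 40
  M1–S2: 20 × 9 = 180
  M1–S3: 35 × 9 = 315
  M1–S4: 40 × 10 = 400
  M3–S4: 65 × 4 = 260
Total cost = 1195.
M3 ships 65 of its 65, leaving 0.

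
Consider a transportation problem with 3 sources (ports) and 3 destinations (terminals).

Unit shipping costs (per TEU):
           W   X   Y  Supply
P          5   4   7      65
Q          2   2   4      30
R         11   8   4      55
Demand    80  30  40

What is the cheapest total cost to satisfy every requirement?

An optimal shipping plan:
  P–W: 50 × 5 = 250
  P–X: 15 × 4 = 60
  Q–W: 30 × 2 = 60
  R–X: 15 × 8 = 120
  R–Y: 40 × 4 = 160
Total = 250 + 60 + 60 + 120 + 160 = 650.
(Supply check: P ships 65; Q ships 30; R ships 55.)

650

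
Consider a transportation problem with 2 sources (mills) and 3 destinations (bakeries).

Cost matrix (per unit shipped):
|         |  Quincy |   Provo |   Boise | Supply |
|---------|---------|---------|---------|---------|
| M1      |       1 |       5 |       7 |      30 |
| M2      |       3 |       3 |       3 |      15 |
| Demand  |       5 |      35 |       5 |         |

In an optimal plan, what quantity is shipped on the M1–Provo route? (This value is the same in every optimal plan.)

25

The minimum-cost plan:
  M1–Quincy: 5 × 1 = 5
  M1–Provo: 25 × 5 = 125
  M2–Provo: 10 × 3 = 30
  M2–Boise: 5 × 3 = 15
Total cost = 175.
So M1→Provo carries 25 sacks.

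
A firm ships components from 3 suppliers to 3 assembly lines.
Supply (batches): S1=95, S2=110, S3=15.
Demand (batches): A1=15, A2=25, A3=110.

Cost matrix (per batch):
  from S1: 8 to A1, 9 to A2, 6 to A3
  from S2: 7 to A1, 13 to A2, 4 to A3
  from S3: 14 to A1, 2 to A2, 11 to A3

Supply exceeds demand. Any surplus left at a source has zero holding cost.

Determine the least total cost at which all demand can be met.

Optimal allocation:
  S1–A1: 15 × 8 = 120
  S1–A2: 10 × 9 = 90
  S2–A3: 110 × 4 = 440
  S3–A2: 15 × 2 = 30
Total = 120 + 90 + 440 + 30 = 680.
(Supply check: S1 ships 25; S2 ships 110; S3 ships 15.)

680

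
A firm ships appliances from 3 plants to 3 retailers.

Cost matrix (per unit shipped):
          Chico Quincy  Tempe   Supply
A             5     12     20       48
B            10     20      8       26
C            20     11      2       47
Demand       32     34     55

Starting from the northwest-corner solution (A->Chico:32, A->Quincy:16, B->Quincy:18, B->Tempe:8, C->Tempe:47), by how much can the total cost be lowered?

54

Current plan cost = 32·5 + 16·12 + 18·20 + 8·8 + 47·2 = 870.
Optimal plan:
  A to Chico: 14 × 5 = 70
  A to Quincy: 34 × 12 = 408
  B to Chico: 18 × 10 = 180
  B to Tempe: 8 × 8 = 64
  C to Tempe: 47 × 2 = 94
Optimal cost = 816.
Saving = 870 − 816 = 54.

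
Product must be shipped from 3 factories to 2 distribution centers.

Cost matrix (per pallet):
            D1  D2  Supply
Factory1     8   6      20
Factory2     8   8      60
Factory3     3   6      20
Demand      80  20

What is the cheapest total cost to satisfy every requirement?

Optimal allocation:
  Factory1->D2: 20 pallets
  Factory2->D1: 60 pallets
  Factory3->D1: 20 pallets
Total cost = 660.

660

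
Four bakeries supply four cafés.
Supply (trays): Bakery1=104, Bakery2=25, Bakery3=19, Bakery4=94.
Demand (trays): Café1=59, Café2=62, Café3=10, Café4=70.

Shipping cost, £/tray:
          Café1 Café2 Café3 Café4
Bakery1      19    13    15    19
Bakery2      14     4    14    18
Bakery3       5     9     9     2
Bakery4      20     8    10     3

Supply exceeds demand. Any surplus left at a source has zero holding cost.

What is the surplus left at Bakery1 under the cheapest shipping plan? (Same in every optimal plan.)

Minimum-cost shipments:
  Bakery1→Café1: 40 trays
  Bakery1→Café2: 23 trays
  Bakery2→Café2: 25 trays
  Bakery3→Café1: 19 trays
  Bakery4→Café2: 14 trays
  Bakery4→Café3: 10 trays
  Bakery4→Café4: 70 trays
Total cost = £1676.
Bakery1 ships 63 of its 104, leaving 41.

41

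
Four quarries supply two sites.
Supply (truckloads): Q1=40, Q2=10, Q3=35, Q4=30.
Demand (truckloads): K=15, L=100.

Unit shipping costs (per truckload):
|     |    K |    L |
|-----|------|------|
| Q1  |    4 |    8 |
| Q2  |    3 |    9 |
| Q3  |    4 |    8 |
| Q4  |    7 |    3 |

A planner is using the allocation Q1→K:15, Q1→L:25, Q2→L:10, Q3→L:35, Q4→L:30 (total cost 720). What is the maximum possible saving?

20

Current plan cost = 15·4 + 25·8 + 10·9 + 35·8 + 30·3 = 720.
Optimal plan:
  Q1–K: 5 × 4 = 20
  Q1–L: 35 × 8 = 280
  Q2–K: 10 × 3 = 30
  Q3–L: 35 × 8 = 280
  Q4–L: 30 × 3 = 90
Optimal cost = 700.
Saving = 720 − 700 = 20.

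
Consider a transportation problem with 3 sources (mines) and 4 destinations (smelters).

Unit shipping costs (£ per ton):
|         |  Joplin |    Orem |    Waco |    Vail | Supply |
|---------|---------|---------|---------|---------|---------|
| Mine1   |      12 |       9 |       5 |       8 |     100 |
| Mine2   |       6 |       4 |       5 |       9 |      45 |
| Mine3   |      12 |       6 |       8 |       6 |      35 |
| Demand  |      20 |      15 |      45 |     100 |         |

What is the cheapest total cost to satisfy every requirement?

A cheapest plan:
  Mine1->Waco: 35 × £5 = £175
  Mine1->Vail: 65 × £8 = £520
  Mine2->Joplin: 20 × £6 = £120
  Mine2->Orem: 15 × £4 = £60
  Mine2->Waco: 10 × £5 = £50
  Mine3->Vail: 35 × £6 = £210
Total = 175 + 520 + 120 + 60 + 50 + 210 = £1135.

1135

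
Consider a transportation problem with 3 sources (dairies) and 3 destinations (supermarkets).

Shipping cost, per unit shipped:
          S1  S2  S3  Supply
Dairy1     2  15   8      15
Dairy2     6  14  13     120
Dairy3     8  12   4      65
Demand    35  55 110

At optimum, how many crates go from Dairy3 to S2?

0

The minimum-cost plan:
  Dairy1→S3: 15 × 8 = 120
  Dairy2→S1: 35 × 6 = 210
  Dairy2→S2: 55 × 14 = 770
  Dairy2→S3: 30 × 13 = 390
  Dairy3→S3: 65 × 4 = 260
Total cost = 1750.
The route Dairy3→S2 is not used.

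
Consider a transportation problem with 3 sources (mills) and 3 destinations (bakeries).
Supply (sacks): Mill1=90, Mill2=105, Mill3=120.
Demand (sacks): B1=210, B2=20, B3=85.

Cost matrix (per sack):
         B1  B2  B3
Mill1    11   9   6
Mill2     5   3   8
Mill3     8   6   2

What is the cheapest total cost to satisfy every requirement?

1925

One minimum-cost allocation:
  Mill1->B1: 70 × 11 = 770
  Mill1->B2: 20 × 9 = 180
  Mill2->B1: 105 × 5 = 525
  Mill3->B1: 35 × 8 = 280
  Mill3->B3: 85 × 2 = 170
Total = 770 + 180 + 525 + 280 + 170 = 1925.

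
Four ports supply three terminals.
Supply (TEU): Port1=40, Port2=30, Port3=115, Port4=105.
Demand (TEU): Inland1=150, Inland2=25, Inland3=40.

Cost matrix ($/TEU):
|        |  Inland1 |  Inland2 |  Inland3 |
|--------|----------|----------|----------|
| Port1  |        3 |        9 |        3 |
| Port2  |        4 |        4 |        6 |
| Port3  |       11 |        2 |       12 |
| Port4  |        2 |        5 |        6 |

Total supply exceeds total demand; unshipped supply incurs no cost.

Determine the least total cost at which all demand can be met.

665

One minimum-cost allocation:
  Port1 to Inland3: 40 × $3 = $120
  Port2 to Inland1: 30 × $4 = $120
  Port3 to Inland1: 15 × $11 = $165
  Port3 to Inland2: 25 × $2 = $50
  Port4 to Inland1: 105 × $2 = $210
Total = 120 + 120 + 165 + 50 + 210 = $665.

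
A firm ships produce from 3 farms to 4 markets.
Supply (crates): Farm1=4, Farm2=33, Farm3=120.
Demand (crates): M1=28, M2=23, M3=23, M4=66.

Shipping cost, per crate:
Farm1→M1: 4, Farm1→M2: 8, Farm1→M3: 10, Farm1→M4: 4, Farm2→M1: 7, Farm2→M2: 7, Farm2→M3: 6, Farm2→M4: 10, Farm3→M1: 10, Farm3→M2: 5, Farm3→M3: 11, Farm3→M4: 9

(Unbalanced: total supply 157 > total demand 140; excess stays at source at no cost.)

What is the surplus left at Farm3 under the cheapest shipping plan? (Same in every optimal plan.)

An optimal plan:
  Farm1–M1: 4 × 4 = 16
  Farm2–M1: 10 × 7 = 70
  Farm2–M3: 23 × 6 = 138
  Farm3–M1: 14 × 10 = 140
  Farm3–M2: 23 × 5 = 115
  Farm3–M4: 66 × 9 = 594
Total cost = 1073.
Farm3 ships 103 of its 120, leaving 17.

17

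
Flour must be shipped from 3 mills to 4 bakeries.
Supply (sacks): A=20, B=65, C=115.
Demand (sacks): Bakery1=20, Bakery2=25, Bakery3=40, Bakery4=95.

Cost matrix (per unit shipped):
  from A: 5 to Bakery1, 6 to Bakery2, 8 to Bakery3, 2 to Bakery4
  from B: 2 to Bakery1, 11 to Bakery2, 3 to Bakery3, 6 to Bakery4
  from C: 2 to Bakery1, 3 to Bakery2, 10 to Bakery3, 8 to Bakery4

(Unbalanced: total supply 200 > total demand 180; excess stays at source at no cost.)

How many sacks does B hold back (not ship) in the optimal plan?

Minimum-cost shipments:
  A–Bakery4: 20 sacks
  B–Bakery3: 40 sacks
  B–Bakery4: 25 sacks
  C–Bakery1: 20 sacks
  C–Bakery2: 25 sacks
  C–Bakery4: 50 sacks
Total cost = 825.
B ships 65 of its 65, leaving 0.

0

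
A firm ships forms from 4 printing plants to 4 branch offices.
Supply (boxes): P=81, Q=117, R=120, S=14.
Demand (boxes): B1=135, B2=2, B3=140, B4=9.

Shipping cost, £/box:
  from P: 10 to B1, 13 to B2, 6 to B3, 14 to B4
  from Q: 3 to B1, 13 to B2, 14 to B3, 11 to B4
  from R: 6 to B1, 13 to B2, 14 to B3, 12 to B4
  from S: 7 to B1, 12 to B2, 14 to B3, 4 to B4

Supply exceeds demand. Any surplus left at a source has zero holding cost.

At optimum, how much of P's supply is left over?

An optimal plan:
  P→B3: 81 × £6 = £486
  Q→B1: 117 × £3 = £351
  R→B1: 18 × £6 = £108
  R→B3: 59 × £14 = £826
  S→B2: 2 × £12 = £24
  S→B4: 9 × £4 = £36
Total cost = £1831.
P ships 81 of its 81, leaving 0.

0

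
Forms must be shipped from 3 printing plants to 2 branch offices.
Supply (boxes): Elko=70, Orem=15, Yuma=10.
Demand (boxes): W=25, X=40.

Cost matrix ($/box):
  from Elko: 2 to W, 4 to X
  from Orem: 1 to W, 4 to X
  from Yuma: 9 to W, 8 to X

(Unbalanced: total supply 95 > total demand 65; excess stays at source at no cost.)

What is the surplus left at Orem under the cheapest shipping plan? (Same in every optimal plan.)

0

An optimal plan:
  Elko–W: 10 boxes
  Elko–X: 40 boxes
  Orem–W: 15 boxes
Total cost = $195.
Orem ships 15 of its 15, leaving 0.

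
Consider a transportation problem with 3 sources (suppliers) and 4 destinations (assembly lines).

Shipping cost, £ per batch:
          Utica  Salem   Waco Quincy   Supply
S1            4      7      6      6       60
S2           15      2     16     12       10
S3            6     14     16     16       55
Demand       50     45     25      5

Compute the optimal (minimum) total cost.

780

An optimal shipping plan:
  S1→Salem: 30 × £7 = £210
  S1→Waco: 25 × £6 = £150
  S1→Quincy: 5 × £6 = £30
  S2→Salem: 10 × £2 = £20
  S3→Utica: 50 × £6 = £300
  S3→Salem: 5 × £14 = £70
Total = 210 + 150 + 30 + 20 + 300 + 70 = £780.
(Supply check: S1 ships 60; S2 ships 10; S3 ships 55.)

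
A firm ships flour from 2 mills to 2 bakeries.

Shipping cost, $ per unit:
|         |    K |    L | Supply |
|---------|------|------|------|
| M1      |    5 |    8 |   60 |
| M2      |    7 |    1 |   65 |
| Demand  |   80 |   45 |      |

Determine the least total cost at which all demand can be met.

One minimum-cost allocation:
  M1 to K: 60 × $5 = $300
  M2 to K: 20 × $7 = $140
  M2 to L: 45 × $1 = $45
Total = 300 + 140 + 45 = $485.
(Supply check: M1 ships 60; M2 ships 65.)

485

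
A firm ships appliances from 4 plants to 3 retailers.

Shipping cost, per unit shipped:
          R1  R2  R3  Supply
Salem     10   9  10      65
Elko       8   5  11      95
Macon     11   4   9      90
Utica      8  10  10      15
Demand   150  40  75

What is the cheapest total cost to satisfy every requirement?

A cheapest plan:
  Salem–R1: 40 × 10 = 400
  Salem–R3: 25 × 10 = 250
  Elko–R1: 95 × 8 = 760
  Macon–R2: 40 × 4 = 160
  Macon–R3: 50 × 9 = 450
  Utica–R1: 15 × 8 = 120
Total = 400 + 250 + 760 + 160 + 450 + 120 = 2140.

2140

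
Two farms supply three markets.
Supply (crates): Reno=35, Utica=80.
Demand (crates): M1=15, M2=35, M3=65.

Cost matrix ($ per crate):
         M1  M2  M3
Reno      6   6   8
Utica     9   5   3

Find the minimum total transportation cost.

480

A cheapest plan:
  Reno–M1: 15 × $6 = $90
  Reno–M2: 20 × $6 = $120
  Utica–M2: 15 × $5 = $75
  Utica–M3: 65 × $3 = $195
Total = 90 + 120 + 75 + 195 = $480.
(Supply check: Reno ships 35; Utica ships 80.)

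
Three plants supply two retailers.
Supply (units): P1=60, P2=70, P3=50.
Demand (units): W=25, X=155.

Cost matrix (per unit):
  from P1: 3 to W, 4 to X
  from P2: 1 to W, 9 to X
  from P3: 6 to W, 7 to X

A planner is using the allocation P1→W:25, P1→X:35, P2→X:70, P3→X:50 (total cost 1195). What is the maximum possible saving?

175

Current plan cost = 25·3 + 35·4 + 70·9 + 50·7 = 1195.
Optimal plan:
  P1->X: 60 × 4 = 240
  P2->W: 25 × 1 = 25
  P2->X: 45 × 9 = 405
  P3->X: 50 × 7 = 350
Optimal cost = 1020.
Saving = 1195 − 1020 = 175.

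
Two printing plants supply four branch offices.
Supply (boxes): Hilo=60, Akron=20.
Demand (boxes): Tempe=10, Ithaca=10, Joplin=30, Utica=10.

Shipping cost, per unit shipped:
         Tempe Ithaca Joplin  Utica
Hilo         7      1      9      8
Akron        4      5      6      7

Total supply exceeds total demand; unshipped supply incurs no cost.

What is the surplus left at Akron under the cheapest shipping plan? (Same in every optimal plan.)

Minimum-cost shipments:
  Hilo→Tempe: 10 × 7 = 70
  Hilo→Ithaca: 10 × 1 = 10
  Hilo→Joplin: 10 × 9 = 90
  Hilo→Utica: 10 × 8 = 80
  Akron→Joplin: 20 × 6 = 120
Total cost = 370.
Akron ships 20 of its 20, leaving 0.

0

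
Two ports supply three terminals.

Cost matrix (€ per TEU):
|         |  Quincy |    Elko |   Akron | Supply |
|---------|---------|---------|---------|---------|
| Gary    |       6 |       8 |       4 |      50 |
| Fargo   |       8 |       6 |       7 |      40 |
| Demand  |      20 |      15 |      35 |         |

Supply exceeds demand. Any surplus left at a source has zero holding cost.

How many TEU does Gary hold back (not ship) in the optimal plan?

0

An optimal plan:
  Gary–Quincy: 15 × €6 = €90
  Gary–Akron: 35 × €4 = €140
  Fargo–Quincy: 5 × €8 = €40
  Fargo–Elko: 15 × €6 = €90
Total cost = €360.
Gary ships 50 of its 50, leaving 0.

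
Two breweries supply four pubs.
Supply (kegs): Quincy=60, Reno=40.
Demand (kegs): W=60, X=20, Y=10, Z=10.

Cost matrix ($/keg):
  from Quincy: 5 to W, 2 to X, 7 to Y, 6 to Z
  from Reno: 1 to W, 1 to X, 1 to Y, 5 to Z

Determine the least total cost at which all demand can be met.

Optimal allocation:
  Quincy→W: 30 × $5 = $150
  Quincy→X: 20 × $2 = $40
  Quincy→Z: 10 × $6 = $60
  Reno→W: 30 × $1 = $30
  Reno→Y: 10 × $1 = $10
Total = 150 + 40 + 60 + 30 + 10 = $290.

290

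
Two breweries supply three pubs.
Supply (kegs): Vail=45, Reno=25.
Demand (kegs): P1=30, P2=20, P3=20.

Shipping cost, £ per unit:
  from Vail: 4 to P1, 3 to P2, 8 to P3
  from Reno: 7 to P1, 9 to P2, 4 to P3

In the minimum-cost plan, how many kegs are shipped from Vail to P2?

Solving gives:
  Vail→P1: 25 × £4 = £100
  Vail→P2: 20 × £3 = £60
  Reno→P1: 5 × £7 = £35
  Reno→P3: 20 × £4 = £80
Total cost = £275.
So Vail→P2 carries 20 kegs.

20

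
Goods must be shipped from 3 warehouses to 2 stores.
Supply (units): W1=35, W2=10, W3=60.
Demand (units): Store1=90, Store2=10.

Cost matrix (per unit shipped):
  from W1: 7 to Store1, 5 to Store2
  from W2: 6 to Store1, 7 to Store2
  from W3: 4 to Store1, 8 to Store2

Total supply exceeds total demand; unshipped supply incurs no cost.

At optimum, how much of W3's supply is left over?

An optimal plan:
  W1–Store1: 20 units
  W1–Store2: 10 units
  W2–Store1: 10 units
  W3–Store1: 60 units
Total cost = 490.
W3 ships 60 of its 60, leaving 0.

0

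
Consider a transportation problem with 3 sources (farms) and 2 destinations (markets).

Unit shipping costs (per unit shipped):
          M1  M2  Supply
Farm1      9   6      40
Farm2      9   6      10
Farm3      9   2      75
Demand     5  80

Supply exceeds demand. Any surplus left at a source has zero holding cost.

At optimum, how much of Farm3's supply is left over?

0

An optimal plan:
  Farm1–M2: 5 crates
  Farm2–M1: 5 crates
  Farm3–M2: 75 crates
Total cost = 225.
Farm3 ships 75 of its 75, leaving 0.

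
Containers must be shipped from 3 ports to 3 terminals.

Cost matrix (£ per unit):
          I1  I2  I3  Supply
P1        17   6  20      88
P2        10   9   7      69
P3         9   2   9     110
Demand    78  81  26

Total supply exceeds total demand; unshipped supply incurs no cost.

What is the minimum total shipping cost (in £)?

One minimum-cost allocation:
  P1 to I2: 6 × £6 = £36
  P2 to I1: 43 × £10 = £430
  P2 to I3: 26 × £7 = £182
  P3 to I1: 35 × £9 = £315
  P3 to I2: 75 × £2 = £150
Total = 36 + 430 + 182 + 315 + 150 = £1113.

1113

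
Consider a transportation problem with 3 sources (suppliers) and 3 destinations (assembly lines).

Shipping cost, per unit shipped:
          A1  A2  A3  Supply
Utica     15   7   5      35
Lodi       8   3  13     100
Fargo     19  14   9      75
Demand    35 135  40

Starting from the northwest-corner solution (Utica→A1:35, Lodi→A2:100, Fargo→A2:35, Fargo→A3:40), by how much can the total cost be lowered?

Current plan cost = 35·15 + 100·3 + 35·14 + 40·9 = 1675.
Optimal plan:
  Utica to A2: 35 × 7 = 245
  Lodi to A2: 100 × 3 = 300
  Fargo to A1: 35 × 19 = 665
  Fargo to A3: 40 × 9 = 360
Optimal cost = 1570.
Saving = 1675 − 1570 = 105.

105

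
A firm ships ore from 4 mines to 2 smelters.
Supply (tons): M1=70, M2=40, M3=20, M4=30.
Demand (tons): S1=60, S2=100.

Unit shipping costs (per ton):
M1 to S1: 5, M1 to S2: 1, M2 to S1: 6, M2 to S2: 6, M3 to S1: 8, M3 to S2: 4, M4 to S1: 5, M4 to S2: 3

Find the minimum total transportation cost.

520

A cheapest plan:
  M1 to S2: 70 × 1 = 70
  M2 to S1: 40 × 6 = 240
  M3 to S2: 20 × 4 = 80
  M4 to S1: 20 × 5 = 100
  M4 to S2: 10 × 3 = 30
Total = 70 + 240 + 80 + 100 + 30 = 520.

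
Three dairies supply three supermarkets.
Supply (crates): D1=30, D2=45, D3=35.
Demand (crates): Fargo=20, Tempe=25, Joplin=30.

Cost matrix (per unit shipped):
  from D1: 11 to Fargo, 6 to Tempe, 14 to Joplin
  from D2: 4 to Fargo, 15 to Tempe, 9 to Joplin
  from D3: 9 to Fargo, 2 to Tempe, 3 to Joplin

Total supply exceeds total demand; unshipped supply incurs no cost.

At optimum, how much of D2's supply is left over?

Minimum-cost shipments:
  D1 to Tempe: 20 × 6 = 120
  D2 to Fargo: 20 × 4 = 80
  D3 to Tempe: 5 × 2 = 10
  D3 to Joplin: 30 × 3 = 90
Total cost = 300.
D2 ships 20 of its 45, leaving 25.

25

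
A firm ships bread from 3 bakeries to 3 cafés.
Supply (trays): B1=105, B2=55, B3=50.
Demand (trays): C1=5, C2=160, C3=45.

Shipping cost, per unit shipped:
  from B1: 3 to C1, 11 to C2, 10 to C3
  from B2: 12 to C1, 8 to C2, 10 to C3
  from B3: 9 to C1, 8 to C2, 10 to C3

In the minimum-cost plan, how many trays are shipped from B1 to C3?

Optimal shipments:
  B1→C1: 5 trays
  B1→C2: 55 trays
  B1→C3: 45 trays
  B2→C2: 55 trays
  B3→C2: 50 trays
Total cost = 1910.
So B1→C3 carries 45 trays.

45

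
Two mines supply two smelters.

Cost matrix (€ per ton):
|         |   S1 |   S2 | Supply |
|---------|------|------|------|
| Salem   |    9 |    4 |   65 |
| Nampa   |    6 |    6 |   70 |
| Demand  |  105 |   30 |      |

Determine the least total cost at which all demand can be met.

855

A cheapest plan:
  Salem->S1: 35 × €9 = €315
  Salem->S2: 30 × €4 = €120
  Nampa->S1: 70 × €6 = €420
Total = 315 + 120 + 420 = €855.
(Supply check: Salem ships 65; Nampa ships 70.)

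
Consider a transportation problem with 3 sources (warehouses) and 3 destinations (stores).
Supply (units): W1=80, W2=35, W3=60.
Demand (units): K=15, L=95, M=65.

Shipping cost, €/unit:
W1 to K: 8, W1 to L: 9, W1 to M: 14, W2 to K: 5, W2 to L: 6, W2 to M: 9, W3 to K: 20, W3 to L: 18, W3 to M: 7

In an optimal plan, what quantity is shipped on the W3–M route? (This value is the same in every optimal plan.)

Solving gives:
  W1→L: 80 × €9 = €720
  W2→K: 15 × €5 = €75
  W2→L: 15 × €6 = €90
  W2→M: 5 × €9 = €45
  W3→M: 60 × €7 = €420
Total cost = €1350.
So W3→M carries 60 units.

60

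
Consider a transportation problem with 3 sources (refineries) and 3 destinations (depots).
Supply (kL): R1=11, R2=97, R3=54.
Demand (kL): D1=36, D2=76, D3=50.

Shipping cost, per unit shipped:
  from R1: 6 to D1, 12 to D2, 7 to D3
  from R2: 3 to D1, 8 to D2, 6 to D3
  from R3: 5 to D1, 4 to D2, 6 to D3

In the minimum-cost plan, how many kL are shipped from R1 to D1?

0

Solving gives:
  R1->D3: 11 kL
  R2->D1: 36 kL
  R2->D2: 22 kL
  R2->D3: 39 kL
  R3->D2: 54 kL
Total cost = 811.
The route R1→D1 is not used.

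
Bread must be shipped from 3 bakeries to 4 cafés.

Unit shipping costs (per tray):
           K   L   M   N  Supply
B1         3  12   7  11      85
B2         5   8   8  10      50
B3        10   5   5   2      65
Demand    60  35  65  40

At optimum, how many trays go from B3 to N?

Solving gives:
  B1–K: 60 × 3 = 180
  B1–M: 25 × 7 = 175
  B2–L: 35 × 8 = 280
  B2–M: 15 × 8 = 120
  B3–M: 25 × 5 = 125
  B3–N: 40 × 2 = 80
Total cost = 960.
So B3→N carries 40 trays.

40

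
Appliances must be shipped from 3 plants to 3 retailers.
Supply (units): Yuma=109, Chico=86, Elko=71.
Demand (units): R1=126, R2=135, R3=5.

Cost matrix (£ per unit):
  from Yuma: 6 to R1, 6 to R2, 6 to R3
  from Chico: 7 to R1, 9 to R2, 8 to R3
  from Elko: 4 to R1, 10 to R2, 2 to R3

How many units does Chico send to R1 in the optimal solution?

Solving gives:
  Yuma→R2: 109 units
  Chico→R1: 60 units
  Chico→R2: 26 units
  Elko→R1: 66 units
  Elko→R3: 5 units
Total cost = £1582.
So Chico→R1 carries 60 units.

60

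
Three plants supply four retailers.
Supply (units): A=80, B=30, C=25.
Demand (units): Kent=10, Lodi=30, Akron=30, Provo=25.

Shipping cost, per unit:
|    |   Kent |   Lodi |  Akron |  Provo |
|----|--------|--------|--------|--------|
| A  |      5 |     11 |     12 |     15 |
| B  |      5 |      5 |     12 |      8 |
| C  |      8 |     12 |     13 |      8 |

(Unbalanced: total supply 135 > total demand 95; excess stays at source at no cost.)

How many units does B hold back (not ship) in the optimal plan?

0

An optimal plan:
  A to Kent: 10 × 5 = 50
  A to Akron: 30 × 12 = 360
  B to Lodi: 30 × 5 = 150
  C to Provo: 25 × 8 = 200
Total cost = 760.
B ships 30 of its 30, leaving 0.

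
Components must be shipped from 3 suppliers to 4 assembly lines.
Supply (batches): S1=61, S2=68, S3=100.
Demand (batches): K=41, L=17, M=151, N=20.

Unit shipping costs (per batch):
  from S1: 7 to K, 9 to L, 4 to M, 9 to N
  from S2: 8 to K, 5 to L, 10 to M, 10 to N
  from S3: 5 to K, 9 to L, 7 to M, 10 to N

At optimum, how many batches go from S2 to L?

17

Optimal shipments:
  S1->M: 61 × 4 = 244
  S2->K: 31 × 8 = 248
  S2->L: 17 × 5 = 85
  S2->N: 20 × 10 = 200
  S3->K: 10 × 5 = 50
  S3->M: 90 × 7 = 630
Total cost = 1457.
So S2→L carries 17 batches.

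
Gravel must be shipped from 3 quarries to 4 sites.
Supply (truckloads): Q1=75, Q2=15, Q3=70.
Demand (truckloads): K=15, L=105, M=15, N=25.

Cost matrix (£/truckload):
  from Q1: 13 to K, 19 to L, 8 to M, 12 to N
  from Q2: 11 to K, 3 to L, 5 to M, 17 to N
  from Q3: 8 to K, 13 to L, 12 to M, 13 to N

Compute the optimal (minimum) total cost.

Optimal allocation:
  Q1->K: 15 × £13 = £195
  Q1->L: 20 × £19 = £380
  Q1->M: 15 × £8 = £120
  Q1->N: 25 × £12 = £300
  Q2->L: 15 × £3 = £45
  Q3->L: 70 × £13 = £910
Total = 195 + 380 + 120 + 300 + 45 + 910 = £1950.

1950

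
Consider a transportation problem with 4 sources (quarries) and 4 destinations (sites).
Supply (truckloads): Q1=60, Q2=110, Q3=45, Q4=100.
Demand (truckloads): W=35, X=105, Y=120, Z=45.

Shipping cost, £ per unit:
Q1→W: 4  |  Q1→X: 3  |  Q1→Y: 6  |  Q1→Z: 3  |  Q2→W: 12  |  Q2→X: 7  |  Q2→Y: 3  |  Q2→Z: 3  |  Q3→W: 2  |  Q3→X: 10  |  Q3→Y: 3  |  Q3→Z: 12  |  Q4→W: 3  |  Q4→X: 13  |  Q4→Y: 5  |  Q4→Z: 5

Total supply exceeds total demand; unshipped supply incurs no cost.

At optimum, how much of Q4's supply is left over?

10

Minimum-cost shipments:
  Q1–X: 60 × £3 = £180
  Q2–X: 45 × £7 = £315
  Q2–Y: 20 × £3 = £60
  Q2–Z: 45 × £3 = £135
  Q3–Y: 45 × £3 = £135
  Q4–W: 35 × £3 = £105
  Q4–Y: 55 × £5 = £275
Total cost = £1205.
Q4 ships 90 of its 100, leaving 10.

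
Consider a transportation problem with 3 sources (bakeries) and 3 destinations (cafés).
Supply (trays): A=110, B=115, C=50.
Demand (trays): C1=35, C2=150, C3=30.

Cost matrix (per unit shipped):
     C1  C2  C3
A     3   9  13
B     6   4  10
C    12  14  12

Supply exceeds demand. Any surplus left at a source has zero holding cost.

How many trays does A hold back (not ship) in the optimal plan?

Minimum-cost shipments:
  A–C1: 35 trays
  A–C2: 35 trays
  B–C2: 115 trays
  C–C3: 30 trays
Total cost = 1240.
A ships 70 of its 110, leaving 40.

40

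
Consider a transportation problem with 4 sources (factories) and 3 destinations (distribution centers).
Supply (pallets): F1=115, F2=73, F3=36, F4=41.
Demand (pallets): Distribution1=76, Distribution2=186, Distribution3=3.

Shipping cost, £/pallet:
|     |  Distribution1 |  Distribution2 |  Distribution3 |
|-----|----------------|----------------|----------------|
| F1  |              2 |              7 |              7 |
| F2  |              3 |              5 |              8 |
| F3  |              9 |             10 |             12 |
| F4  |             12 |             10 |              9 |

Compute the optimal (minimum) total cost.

1557

A cheapest plan:
  F1–Distribution1: 76 × £2 = £152
  F1–Distribution2: 39 × £7 = £273
  F2–Distribution2: 73 × £5 = £365
  F3–Distribution2: 36 × £10 = £360
  F4–Distribution2: 38 × £10 = £380
  F4–Distribution3: 3 × £9 = £27
Total = 152 + 273 + 365 + 360 + 380 + 27 = £1557.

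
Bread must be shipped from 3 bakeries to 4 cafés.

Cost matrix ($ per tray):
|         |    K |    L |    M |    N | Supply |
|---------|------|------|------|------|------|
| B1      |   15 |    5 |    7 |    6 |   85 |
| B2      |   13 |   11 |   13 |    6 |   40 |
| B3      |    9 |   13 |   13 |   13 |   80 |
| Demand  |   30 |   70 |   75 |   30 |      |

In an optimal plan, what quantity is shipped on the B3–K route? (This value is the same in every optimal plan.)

30

The minimum-cost plan:
  B1 to L: 70 trays
  B1 to M: 15 trays
  B2 to M: 10 trays
  B2 to N: 30 trays
  B3 to K: 30 trays
  B3 to M: 50 trays
Total cost = $1685.
So B3→K carries 30 trays.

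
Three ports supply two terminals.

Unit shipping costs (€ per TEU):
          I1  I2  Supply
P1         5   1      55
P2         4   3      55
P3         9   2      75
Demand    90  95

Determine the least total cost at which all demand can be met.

A cheapest plan:
  P1 to I1: 35 × €5 = €175
  P1 to I2: 20 × €1 = €20
  P2 to I1: 55 × €4 = €220
  P3 to I2: 75 × €2 = €150
Total = 175 + 20 + 220 + 150 = €565.
(Supply check: P1 ships 55; P2 ships 55; P3 ships 75.)

565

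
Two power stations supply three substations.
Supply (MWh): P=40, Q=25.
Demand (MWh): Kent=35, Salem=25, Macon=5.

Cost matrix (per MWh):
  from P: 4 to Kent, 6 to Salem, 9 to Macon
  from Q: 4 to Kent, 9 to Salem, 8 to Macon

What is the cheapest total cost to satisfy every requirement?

330

A cheapest plan:
  P->Kent: 15 × 4 = 60
  P->Salem: 25 × 6 = 150
  Q->Kent: 20 × 4 = 80
  Q->Macon: 5 × 8 = 40
Total = 60 + 150 + 80 + 40 = 330.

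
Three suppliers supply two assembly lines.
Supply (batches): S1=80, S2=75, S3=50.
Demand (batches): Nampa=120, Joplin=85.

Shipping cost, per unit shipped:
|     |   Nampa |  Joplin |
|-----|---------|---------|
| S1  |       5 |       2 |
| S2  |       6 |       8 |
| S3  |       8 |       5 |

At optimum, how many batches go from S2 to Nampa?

The minimum-cost plan:
  S1–Nampa: 45 × 5 = 225
  S1–Joplin: 35 × 2 = 70
  S2–Nampa: 75 × 6 = 450
  S3–Joplin: 50 × 5 = 250
Total cost = 995.
So S2→Nampa carries 75 batches.

75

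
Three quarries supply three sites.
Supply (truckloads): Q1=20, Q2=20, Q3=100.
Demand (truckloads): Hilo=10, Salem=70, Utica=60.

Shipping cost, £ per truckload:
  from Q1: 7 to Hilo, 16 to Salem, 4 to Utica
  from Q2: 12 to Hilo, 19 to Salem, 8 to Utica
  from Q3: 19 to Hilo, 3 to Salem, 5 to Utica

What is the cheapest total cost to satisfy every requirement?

630

Optimal allocation:
  Q1 to Hilo: 10 truckloads
  Q1 to Utica: 10 truckloads
  Q2 to Utica: 20 truckloads
  Q3 to Salem: 70 truckloads
  Q3 to Utica: 30 truckloads
Total cost = £630.
(Supply check: Q1 ships 20; Q2 ships 20; Q3 ships 100.)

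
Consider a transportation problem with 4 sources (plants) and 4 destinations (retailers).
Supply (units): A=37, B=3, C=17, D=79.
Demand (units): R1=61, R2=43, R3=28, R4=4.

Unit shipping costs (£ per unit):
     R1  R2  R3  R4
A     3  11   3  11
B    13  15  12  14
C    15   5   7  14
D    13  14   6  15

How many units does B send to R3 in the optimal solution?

Optimal shipments:
  A->R1: 37 × £3 = £111
  B->R4: 3 × £14 = £42
  C->R2: 17 × £5 = £85
  D->R1: 24 × £13 = £312
  D->R2: 26 × £14 = £364
  D->R3: 28 × £6 = £168
  D->R4: 1 × £15 = £15
Total cost = £1097.
The route B→R3 is not used.

0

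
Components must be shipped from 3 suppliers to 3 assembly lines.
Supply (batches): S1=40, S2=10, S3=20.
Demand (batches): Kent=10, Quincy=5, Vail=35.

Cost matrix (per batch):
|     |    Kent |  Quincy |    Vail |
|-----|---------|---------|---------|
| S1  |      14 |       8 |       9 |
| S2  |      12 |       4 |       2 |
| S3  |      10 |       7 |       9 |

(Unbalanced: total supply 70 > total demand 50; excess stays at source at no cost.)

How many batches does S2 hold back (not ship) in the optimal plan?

Minimum-cost shipments:
  S1→Vail: 20 × 9 = 180
  S2→Vail: 10 × 2 = 20
  S3→Kent: 10 × 10 = 100
  S3→Quincy: 5 × 7 = 35
  S3→Vail: 5 × 9 = 45
Total cost = 380.
S2 ships 10 of its 10, leaving 0.

0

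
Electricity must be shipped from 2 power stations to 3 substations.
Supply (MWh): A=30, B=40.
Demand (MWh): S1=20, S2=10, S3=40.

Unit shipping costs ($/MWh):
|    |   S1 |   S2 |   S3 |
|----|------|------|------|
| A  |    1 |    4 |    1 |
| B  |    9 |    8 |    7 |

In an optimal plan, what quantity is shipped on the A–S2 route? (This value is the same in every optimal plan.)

Optimal shipments:
  A→S1: 20 MWh
  A→S3: 10 MWh
  B→S2: 10 MWh
  B→S3: 30 MWh
Total cost = $320.
The route A→S2 is not used.

0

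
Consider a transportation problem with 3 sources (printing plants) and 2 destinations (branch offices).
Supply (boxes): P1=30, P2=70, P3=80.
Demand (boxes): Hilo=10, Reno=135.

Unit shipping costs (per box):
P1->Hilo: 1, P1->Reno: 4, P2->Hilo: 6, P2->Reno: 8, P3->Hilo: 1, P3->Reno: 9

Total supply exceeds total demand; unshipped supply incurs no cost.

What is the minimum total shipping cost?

An optimal shipping plan:
  P1->Reno: 30 × 4 = 120
  P2->Reno: 70 × 8 = 560
  P3->Hilo: 10 × 1 = 10
  P3->Reno: 35 × 9 = 315
Total = 120 + 560 + 10 + 315 = 1005.

1005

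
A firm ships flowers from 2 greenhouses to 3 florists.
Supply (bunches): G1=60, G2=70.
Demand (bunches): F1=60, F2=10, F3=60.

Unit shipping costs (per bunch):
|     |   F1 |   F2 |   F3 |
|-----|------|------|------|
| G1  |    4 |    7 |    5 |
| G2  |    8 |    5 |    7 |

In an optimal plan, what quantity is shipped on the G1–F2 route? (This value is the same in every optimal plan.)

0

Solving gives:
  G1 to F1: 60 × 4 = 240
  G2 to F2: 10 × 5 = 50
  G2 to F3: 60 × 7 = 420
Total cost = 710.
The route G1→F2 is not used.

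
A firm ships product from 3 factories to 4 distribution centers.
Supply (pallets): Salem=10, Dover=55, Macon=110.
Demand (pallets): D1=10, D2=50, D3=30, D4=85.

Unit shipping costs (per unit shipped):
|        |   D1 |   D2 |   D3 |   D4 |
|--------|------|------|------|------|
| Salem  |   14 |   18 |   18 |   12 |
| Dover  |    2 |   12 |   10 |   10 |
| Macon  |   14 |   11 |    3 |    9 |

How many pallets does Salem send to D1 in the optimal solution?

0

The minimum-cost plan:
  Salem to D4: 10 × 12 = 120
  Dover to D1: 10 × 2 = 20
  Dover to D2: 45 × 12 = 540
  Macon to D2: 5 × 11 = 55
  Macon to D3: 30 × 3 = 90
  Macon to D4: 75 × 9 = 675
Total cost = 1500.
The route Salem→D1 is not used.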